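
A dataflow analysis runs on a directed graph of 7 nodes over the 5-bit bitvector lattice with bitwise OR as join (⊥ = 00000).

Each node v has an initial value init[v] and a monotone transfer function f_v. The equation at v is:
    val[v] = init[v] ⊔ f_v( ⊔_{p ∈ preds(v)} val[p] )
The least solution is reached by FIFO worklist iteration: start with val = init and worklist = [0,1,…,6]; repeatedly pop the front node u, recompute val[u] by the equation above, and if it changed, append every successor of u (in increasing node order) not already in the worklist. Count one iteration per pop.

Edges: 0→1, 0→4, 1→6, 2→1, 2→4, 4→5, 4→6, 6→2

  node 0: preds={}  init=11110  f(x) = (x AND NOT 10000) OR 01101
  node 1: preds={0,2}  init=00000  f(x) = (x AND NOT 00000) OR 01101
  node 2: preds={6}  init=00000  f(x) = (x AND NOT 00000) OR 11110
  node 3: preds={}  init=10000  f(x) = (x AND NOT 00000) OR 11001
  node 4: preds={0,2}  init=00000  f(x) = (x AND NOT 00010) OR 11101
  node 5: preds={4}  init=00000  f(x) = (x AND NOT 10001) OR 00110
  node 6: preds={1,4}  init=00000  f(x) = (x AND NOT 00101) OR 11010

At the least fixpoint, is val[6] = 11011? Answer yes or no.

Trace (9 dequeues):
  [1] u=0 | in 00000 | out 11111 | prev 11110 | push {}
  [2] u=1 | in 11111 | out 11111 | prev 00000 | push {}
  [3] u=2 | in 00000 | out 11110 | prev 00000 | push {1}
  [4] u=3 | in 00000 | out 11001 | prev 10000 | push {}
  [5] u=4 | in 11111 | out 11101 | prev 00000 | push {}
  [6] u=5 | in 11101 | out 01110 | prev 00000 | push {}
  [7] u=6 | in 11111 | out 11010 | prev 00000 | push {2}
  [8] u=1 | in 11111 | out 11111 | ==
  [9] u=2 | in 11010 | out 11110 | ==

Converged values:
  [0] 11111
  [1] 11111
  [2] 11110
  [3] 11001
  [4] 11101
  [5] 01110
  [6] 11010

no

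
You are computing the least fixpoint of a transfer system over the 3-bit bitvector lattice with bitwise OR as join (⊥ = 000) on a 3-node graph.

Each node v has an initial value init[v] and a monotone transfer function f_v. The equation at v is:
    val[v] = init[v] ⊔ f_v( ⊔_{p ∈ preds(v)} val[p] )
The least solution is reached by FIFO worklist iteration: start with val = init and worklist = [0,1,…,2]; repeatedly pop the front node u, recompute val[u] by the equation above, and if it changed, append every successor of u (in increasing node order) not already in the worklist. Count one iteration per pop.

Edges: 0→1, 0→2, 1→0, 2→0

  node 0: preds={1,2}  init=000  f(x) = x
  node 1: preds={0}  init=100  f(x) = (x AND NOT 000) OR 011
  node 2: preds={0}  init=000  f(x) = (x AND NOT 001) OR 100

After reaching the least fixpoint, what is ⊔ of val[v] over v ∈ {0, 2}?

111

Iteration log — 7 steps:
  step 1. node 0  ⊔preds=100  new=100  old=000  +wl: 
  step 2. node 1  ⊔preds=100  new=111  old=100  +wl: 0
  step 3. node 2  ⊔preds=100  new=100  old=000  +wl: 
  step 4. node 0  ⊔preds=111  new=111  old=100  +wl: 1,2
  step 5. node 1  ⊔preds=111  new=111  stable
  step 6. node 2  ⊔preds=111  new=110  old=100  +wl: 0
  step 7. node 0  ⊔preds=111  new=111  stable

Least fixpoint reached:
  node 0: 111
  node 1: 111
  node 2: 110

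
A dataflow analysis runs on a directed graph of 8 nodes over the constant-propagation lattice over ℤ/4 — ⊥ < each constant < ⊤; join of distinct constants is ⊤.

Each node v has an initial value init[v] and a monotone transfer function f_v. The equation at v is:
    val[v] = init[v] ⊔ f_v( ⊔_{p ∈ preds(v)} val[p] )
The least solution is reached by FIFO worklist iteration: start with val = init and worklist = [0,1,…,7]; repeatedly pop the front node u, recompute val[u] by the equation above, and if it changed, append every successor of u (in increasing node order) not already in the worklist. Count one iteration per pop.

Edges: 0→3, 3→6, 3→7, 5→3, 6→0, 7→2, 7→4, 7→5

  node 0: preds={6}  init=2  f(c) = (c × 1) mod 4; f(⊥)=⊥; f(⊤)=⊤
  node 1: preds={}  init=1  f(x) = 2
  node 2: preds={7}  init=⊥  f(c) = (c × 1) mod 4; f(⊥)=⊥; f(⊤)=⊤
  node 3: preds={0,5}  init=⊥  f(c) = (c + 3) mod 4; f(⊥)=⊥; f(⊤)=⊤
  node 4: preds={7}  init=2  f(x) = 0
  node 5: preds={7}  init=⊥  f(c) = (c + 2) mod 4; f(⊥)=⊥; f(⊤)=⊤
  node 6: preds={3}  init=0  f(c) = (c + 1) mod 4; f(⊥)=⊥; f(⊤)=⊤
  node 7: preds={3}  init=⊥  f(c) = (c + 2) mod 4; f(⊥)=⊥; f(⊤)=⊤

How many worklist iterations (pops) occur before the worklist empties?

13

Iteration log — 13 steps:
  step 1. node 0  ⊔preds=0  new=⊤  old=2  +wl: 
  step 2. node 1  ⊔preds=⊥  new=⊤  old=1  +wl: 
  step 3. node 2  ⊔preds=⊥  new=⊥  stable
  step 4. node 3  ⊔preds=⊤  new=⊤  old=⊥  +wl: 
  step 5. node 4  ⊔preds=⊥  new=⊤  old=2  +wl: 
  step 6. node 5  ⊔preds=⊥  new=⊥  stable
  step 7. node 6  ⊔preds=⊤  new=⊤  old=0  +wl: 0
  step 8. node 7  ⊔preds=⊤  new=⊤  old=⊥  +wl: 2,4,5
  step 9. node 0  ⊔preds=⊤  new=⊤  stable
  step 10. node 2  ⊔preds=⊤  new=⊤  old=⊥  +wl: 
  step 11. node 4  ⊔preds=⊤  new=⊤  stable
  step 12. node 5  ⊔preds=⊤  new=⊤  old=⊥  +wl: 3
  step 13. node 3  ⊔preds=⊤  new=⊤  stable

Least fixpoint reached:
  node 0: ⊤
  node 1: ⊤
  node 2: ⊤
  node 3: ⊤
  node 4: ⊤
  node 5: ⊤
  node 6: ⊤
  node 7: ⊤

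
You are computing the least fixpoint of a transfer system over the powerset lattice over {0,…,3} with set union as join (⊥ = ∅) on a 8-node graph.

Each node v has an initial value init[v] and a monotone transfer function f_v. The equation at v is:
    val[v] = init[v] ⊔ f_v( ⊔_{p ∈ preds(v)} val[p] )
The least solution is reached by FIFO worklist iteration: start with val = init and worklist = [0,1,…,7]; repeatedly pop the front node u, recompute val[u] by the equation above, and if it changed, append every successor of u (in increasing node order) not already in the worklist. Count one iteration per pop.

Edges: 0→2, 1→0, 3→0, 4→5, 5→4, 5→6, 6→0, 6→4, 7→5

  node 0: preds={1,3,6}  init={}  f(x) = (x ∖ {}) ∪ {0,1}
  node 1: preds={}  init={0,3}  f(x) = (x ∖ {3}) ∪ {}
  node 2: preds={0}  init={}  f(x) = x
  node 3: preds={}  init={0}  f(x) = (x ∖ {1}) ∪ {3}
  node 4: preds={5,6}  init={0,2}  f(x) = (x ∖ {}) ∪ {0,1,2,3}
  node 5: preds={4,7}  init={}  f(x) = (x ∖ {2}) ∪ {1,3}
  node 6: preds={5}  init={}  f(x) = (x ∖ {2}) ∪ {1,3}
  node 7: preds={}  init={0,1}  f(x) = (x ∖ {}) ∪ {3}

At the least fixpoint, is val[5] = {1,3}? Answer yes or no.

Worklist (11 pops):
  #1 pop 0: in={0,3} → {0,1,3} (was {}); enqueue []
  #2 pop 1: in={} → {0,3} (no change)
  #3 pop 2: in={0,1,3} → {0,1,3} (was {}); enqueue []
  #4 pop 3: in={} → {0,3} (was {0}); enqueue [0]
  #5 pop 4: in={} → {0,1,2,3} (was {0,2}); enqueue []
  #6 pop 5: in={0,1,2,3} → {0,1,3} (was {}); enqueue [4]
  #7 pop 6: in={0,1,3} → {0,1,3} (was {}); enqueue []
  #8 pop 7: in={} → {0,1,3} (was {0,1}); enqueue [5]
  #9 pop 0: in={0,1,3} → {0,1,3} (no change)
  #10 pop 4: in={0,1,3} → {0,1,2,3} (no change)
  #11 pop 5: in={0,1,2,3} → {0,1,3} (no change)

Fixpoint:
  val[0] = {0,1,3}
  val[1] = {0,3}
  val[2] = {0,1,3}
  val[3] = {0,3}
  val[4] = {0,1,2,3}
  val[5] = {0,1,3}
  val[6] = {0,1,3}
  val[7] = {0,1,3}

no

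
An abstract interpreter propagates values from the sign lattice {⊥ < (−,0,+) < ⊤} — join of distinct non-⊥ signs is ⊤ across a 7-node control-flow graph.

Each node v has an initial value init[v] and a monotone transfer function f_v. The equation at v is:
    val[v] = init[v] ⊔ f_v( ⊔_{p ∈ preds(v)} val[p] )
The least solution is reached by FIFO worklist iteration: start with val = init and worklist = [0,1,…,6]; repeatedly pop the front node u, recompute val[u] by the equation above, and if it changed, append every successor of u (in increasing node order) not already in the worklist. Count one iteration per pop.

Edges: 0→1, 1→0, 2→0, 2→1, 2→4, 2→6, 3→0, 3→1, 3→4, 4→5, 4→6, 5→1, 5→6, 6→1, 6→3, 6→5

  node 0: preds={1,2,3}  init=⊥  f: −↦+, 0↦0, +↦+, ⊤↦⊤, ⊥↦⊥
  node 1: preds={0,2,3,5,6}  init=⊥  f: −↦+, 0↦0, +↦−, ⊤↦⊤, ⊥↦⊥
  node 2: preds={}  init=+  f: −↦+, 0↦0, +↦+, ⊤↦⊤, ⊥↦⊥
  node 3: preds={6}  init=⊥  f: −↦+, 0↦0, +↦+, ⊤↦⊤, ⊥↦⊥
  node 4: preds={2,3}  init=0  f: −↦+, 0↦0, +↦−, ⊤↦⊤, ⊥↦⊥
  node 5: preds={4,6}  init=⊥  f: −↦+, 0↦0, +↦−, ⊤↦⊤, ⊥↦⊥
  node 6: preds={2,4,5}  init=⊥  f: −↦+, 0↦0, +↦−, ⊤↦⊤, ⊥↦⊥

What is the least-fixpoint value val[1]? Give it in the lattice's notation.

⊤

Iteration log — 14 steps:
  step 1. node 0  ⊔preds=+  new=+  old=⊥  +wl: 
  step 2. node 1  ⊔preds=+  new=−  old=⊥  +wl: 0
  step 3. node 2  ⊔preds=⊥  new=+  stable
  step 4. node 3  ⊔preds=⊥  new=⊥  stable
  step 5. node 4  ⊔preds=+  new=⊤  old=0  +wl: 
  step 6. node 5  ⊔preds=⊤  new=⊤  old=⊥  +wl: 1
  step 7. node 6  ⊔preds=⊤  new=⊤  old=⊥  +wl: 3,5
  step 8. node 0  ⊔preds=⊤  new=⊤  old=+  +wl: 
  step 9. node 1  ⊔preds=⊤  new=⊤  old=−  +wl: 0
  step 10. node 3  ⊔preds=⊤  new=⊤  old=⊥  +wl: 1,4
  step 11. node 5  ⊔preds=⊤  new=⊤  stable
  step 12. node 0  ⊔preds=⊤  new=⊤  stable
  step 13. node 1  ⊔preds=⊤  new=⊤  stable
  step 14. node 4  ⊔preds=⊤  new=⊤  stable

Least fixpoint reached:
  node 0: ⊤
  node 1: ⊤
  node 2: +
  node 3: ⊤
  node 4: ⊤
  node 5: ⊤
  node 6: ⊤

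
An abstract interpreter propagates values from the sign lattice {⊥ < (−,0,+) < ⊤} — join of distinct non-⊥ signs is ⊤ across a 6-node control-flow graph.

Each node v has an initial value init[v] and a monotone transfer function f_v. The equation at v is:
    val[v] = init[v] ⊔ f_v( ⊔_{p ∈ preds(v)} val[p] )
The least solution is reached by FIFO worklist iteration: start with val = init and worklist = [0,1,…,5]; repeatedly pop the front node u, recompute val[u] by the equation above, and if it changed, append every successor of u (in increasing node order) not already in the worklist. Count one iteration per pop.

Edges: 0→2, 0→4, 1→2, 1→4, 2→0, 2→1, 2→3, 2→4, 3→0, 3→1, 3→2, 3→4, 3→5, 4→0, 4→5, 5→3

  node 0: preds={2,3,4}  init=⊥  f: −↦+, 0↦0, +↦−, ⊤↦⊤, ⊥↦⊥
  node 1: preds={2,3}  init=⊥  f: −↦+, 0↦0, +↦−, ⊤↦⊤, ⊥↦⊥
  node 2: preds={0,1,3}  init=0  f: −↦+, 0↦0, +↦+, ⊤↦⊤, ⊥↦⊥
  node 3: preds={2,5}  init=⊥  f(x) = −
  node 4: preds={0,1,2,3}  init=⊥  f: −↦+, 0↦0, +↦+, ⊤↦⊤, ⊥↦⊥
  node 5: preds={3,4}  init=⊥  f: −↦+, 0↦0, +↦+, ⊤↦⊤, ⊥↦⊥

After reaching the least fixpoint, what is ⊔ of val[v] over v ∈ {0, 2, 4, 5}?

⊤

Trace (13 dequeues):
  [1] u=0 | in 0 | out 0 | prev ⊥ | push {}
  [2] u=1 | in 0 | out 0 | prev ⊥ | push {}
  [3] u=2 | in 0 | out 0 | ==
  [4] u=3 | in 0 | out − | prev ⊥ | push {0,1,2}
  [5] u=4 | in ⊤ | out ⊤ | prev ⊥ | push {}
  [6] u=5 | in ⊤ | out ⊤ | prev ⊥ | push {3}
  [7] u=0 | in ⊤ | out ⊤ | prev 0 | push {4}
  [8] u=1 | in ⊤ | out ⊤ | prev 0 | push {}
  [9] u=2 | in ⊤ | out ⊤ | prev 0 | push {0,1}
  [10] u=3 | in ⊤ | out − | ==
  [11] u=4 | in ⊤ | out ⊤ | ==
  [12] u=0 | in ⊤ | out ⊤ | ==
  [13] u=1 | in ⊤ | out ⊤ | ==

Converged values:
  [0] ⊤
  [1] ⊤
  [2] ⊤
  [3] −
  [4] ⊤
  [5] ⊤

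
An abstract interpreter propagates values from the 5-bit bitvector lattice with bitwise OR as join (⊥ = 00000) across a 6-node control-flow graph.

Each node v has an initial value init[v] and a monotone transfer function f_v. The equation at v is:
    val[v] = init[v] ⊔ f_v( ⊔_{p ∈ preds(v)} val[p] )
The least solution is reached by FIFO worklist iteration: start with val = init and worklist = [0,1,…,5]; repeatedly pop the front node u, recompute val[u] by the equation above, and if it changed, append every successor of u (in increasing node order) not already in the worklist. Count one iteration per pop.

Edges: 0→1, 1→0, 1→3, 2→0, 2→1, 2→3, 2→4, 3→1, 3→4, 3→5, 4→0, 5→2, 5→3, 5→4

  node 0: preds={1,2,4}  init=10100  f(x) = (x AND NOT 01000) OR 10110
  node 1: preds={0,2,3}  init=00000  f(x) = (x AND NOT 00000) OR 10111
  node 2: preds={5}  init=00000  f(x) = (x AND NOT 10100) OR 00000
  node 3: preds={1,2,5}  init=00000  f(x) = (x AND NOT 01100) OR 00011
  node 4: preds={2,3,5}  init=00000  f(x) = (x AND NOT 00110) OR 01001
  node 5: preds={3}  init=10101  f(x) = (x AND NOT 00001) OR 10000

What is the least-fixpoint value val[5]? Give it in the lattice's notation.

10111

Iteration log — 13 steps:
  step 1. node 0  ⊔preds=00000  new=10110  old=10100  +wl: 
  step 2. node 1  ⊔preds=10110  new=10111  old=00000  +wl: 0
  step 3. node 2  ⊔preds=10101  new=00001  old=00000  +wl: 1
  step 4. node 3  ⊔preds=10111  new=10011  old=00000  +wl: 
  step 5. node 4  ⊔preds=10111  new=11001  old=00000  +wl: 
  step 6. node 5  ⊔preds=10011  new=10111  old=10101  +wl: 2,3,4
  step 7. node 0  ⊔preds=11111  new=10111  old=10110  +wl: 
  step 8. node 1  ⊔preds=10111  new=10111  stable
  step 9. node 2  ⊔preds=10111  new=00011  old=00001  +wl: 0,1
  step 10. node 3  ⊔preds=10111  new=10011  stable
  step 11. node 4  ⊔preds=10111  new=11001  stable
  step 12. node 0  ⊔preds=11111  new=10111  stable
  step 13. node 1  ⊔preds=10111  new=10111  stable

Least fixpoint reached:
  node 0: 10111
  node 1: 10111
  node 2: 00011
  node 3: 10011
  node 4: 11001
  node 5: 10111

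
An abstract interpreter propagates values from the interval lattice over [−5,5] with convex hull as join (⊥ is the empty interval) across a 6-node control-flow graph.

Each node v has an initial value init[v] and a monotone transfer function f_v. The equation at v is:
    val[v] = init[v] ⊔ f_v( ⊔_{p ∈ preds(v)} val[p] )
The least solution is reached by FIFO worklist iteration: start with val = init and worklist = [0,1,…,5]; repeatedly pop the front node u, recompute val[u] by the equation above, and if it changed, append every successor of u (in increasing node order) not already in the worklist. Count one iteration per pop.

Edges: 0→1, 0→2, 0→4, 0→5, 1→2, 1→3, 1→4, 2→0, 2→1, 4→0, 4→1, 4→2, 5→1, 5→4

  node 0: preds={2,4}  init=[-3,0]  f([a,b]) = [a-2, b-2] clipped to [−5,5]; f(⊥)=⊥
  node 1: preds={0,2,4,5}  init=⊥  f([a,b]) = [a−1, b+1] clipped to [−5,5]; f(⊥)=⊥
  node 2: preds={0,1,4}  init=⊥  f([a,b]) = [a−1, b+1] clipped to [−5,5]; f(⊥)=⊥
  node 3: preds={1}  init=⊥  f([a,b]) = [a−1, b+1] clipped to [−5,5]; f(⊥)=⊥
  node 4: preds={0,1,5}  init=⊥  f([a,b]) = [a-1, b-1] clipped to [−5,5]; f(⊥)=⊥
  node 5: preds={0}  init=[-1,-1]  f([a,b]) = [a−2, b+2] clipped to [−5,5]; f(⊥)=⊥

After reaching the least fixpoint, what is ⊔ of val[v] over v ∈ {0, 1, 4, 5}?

Trace (25 dequeues):
  [1] u=0 | in ⊥ | out [-3,0] | ==
  [2] u=1 | in [-3,0] | out [-4,1] | prev ⊥ | push {}
  [3] u=2 | in [-4,1] | out [-5,2] | prev ⊥ | push {0,1}
  [4] u=3 | in [-4,1] | out [-5,2] | prev ⊥ | push {}
  [5] u=4 | in [-4,1] | out [-5,0] | prev ⊥ | push {2}
  [6] u=5 | in [-3,0] | out [-5,2] | prev [-1,-1] | push {4}
  [7] u=0 | in [-5,2] | out [-5,0] | prev [-3,0] | push {5}
  [8] u=1 | in [-5,2] | out [-5,3] | prev [-4,1] | push {3}
  [9] u=2 | in [-5,3] | out [-5,4] | prev [-5,2] | push {0,1}
  [10] u=4 | in [-5,3] | out [-5,2] | prev [-5,0] | push {2}
  [11] u=5 | in [-5,0] | out [-5,2] | ==
  [12] u=3 | in [-5,3] | out [-5,4] | prev [-5,2] | push {}
  [13] u=0 | in [-5,4] | out [-5,2] | prev [-5,0] | push {4,5}
  [14] u=1 | in [-5,4] | out [-5,5] | prev [-5,3] | push {3}
  [15] u=2 | in [-5,5] | out [-5,5] | prev [-5,4] | push {0,1}
  [16] u=4 | in [-5,5] | out [-5,4] | prev [-5,2] | push {2}
  [17] u=5 | in [-5,2] | out [-5,4] | prev [-5,2] | push {4}
  [18] u=3 | in [-5,5] | out [-5,5] | prev [-5,4] | push {}
  [19] u=0 | in [-5,5] | out [-5,3] | prev [-5,2] | push {5}
  [20] u=1 | in [-5,5] | out [-5,5] | ==
  [21] u=2 | in [-5,5] | out [-5,5] | ==
  [22] u=4 | in [-5,5] | out [-5,4] | ==
  [23] u=5 | in [-5,3] | out [-5,5] | prev [-5,4] | push {1,4}
  [24] u=1 | in [-5,5] | out [-5,5] | ==
  [25] u=4 | in [-5,5] | out [-5,4] | ==

Converged values:
  [0] [-5,3]
  [1] [-5,5]
  [2] [-5,5]
  [3] [-5,5]
  [4] [-5,4]
  [5] [-5,5]

[-5,5]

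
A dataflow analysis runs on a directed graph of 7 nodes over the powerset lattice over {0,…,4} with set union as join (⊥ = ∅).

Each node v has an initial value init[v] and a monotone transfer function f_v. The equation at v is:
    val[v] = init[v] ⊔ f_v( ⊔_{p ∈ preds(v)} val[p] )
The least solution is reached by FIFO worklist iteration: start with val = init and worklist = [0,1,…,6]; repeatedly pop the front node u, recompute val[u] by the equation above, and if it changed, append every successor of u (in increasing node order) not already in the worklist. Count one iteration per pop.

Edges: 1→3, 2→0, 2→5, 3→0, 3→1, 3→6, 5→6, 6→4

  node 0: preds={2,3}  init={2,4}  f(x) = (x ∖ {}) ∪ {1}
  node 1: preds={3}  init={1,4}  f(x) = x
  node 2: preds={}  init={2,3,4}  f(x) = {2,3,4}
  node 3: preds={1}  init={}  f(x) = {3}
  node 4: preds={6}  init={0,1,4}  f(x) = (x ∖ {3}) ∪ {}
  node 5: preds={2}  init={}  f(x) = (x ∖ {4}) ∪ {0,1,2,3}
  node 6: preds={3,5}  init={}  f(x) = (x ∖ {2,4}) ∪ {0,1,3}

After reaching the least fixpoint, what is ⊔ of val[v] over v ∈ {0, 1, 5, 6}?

{0,1,2,3,4}

Worklist (11 pops):
  #1 pop 0: in={2,3,4} → {1,2,3,4} (was {2,4}); enqueue []
  #2 pop 1: in={} → {1,4} (no change)
  #3 pop 2: in={} → {2,3,4} (no change)
  #4 pop 3: in={1,4} → {3} (was {}); enqueue [0,1]
  #5 pop 4: in={} → {0,1,4} (no change)
  #6 pop 5: in={2,3,4} → {0,1,2,3} (was {}); enqueue []
  #7 pop 6: in={0,1,2,3} → {0,1,3} (was {}); enqueue [4]
  #8 pop 0: in={2,3,4} → {1,2,3,4} (no change)
  #9 pop 1: in={3} → {1,3,4} (was {1,4}); enqueue [3]
  #10 pop 4: in={0,1,3} → {0,1,4} (no change)
  #11 pop 3: in={1,3,4} → {3} (no change)

Fixpoint:
  val[0] = {1,2,3,4}
  val[1] = {1,3,4}
  val[2] = {2,3,4}
  val[3] = {3}
  val[4] = {0,1,4}
  val[5] = {0,1,2,3}
  val[6] = {0,1,3}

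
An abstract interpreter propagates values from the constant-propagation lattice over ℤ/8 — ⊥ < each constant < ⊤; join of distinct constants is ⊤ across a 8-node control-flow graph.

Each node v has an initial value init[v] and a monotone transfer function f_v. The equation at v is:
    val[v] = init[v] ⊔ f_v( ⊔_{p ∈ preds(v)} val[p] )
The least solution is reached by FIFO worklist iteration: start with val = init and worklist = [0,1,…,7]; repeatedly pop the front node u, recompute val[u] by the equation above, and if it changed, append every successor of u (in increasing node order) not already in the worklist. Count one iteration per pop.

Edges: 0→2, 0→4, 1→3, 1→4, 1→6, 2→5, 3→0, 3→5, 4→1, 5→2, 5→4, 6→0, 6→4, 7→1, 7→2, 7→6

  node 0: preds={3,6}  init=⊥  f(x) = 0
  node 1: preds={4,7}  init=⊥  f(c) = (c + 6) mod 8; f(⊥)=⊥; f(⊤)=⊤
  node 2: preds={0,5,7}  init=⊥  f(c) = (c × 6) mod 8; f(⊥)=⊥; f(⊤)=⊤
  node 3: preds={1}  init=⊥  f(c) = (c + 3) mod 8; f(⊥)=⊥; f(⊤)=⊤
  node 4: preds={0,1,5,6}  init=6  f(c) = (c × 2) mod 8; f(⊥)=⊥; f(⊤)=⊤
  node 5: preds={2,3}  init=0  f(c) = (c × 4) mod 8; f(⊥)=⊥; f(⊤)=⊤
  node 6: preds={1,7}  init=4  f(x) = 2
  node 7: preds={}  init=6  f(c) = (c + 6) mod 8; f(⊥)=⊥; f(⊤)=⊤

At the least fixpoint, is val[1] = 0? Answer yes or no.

no

Iteration log — 16 steps:
  step 1. node 0  ⊔preds=4  new=0  old=⊥  +wl: 
  step 2. node 1  ⊔preds=6  new=4  old=⊥  +wl: 
  step 3. node 2  ⊔preds=⊤  new=⊤  old=⊥  +wl: 
  step 4. node 3  ⊔preds=4  new=7  old=⊥  +wl: 0
  step 5. node 4  ⊔preds=⊤  new=⊤  old=6  +wl: 1
  step 6. node 5  ⊔preds=⊤  new=⊤  old=0  +wl: 2,4
  step 7. node 6  ⊔preds=⊤  new=⊤  old=4  +wl: 
  step 8. node 7  ⊔preds=⊥  new=6  stable
  step 9. node 0  ⊔preds=⊤  new=0  stable
  step 10. node 1  ⊔preds=⊤  new=⊤  old=4  +wl: 3,6
  step 11. node 2  ⊔preds=⊤  new=⊤  stable
  step 12. node 4  ⊔preds=⊤  new=⊤  stable
  step 13. node 3  ⊔preds=⊤  new=⊤  old=7  +wl: 0,5
  step 14. node 6  ⊔preds=⊤  new=⊤  stable
  step 15. node 0  ⊔preds=⊤  new=0  stable
  step 16. node 5  ⊔preds=⊤  new=⊤  stable

Least fixpoint reached:
  node 0: 0
  node 1: ⊤
  node 2: ⊤
  node 3: ⊤
  node 4: ⊤
  node 5: ⊤
  node 6: ⊤
  node 7: 6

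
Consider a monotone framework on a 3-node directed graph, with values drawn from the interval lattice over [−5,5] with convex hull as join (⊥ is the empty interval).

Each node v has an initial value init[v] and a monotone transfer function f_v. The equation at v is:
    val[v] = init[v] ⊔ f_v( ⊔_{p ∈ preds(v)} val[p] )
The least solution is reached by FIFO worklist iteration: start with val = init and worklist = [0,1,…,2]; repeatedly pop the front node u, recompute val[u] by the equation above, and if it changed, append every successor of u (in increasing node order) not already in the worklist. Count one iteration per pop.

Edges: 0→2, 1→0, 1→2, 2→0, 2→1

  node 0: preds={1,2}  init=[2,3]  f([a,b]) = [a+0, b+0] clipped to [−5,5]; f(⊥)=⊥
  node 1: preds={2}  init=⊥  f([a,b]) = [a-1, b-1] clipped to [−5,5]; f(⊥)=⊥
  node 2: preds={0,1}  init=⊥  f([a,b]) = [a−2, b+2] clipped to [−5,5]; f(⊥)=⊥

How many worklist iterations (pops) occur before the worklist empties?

Trace (13 dequeues):
  [1] u=0 | in ⊥ | out [2,3] | ==
  [2] u=1 | in ⊥ | out ⊥ | ==
  [3] u=2 | in [2,3] | out [0,5] | prev ⊥ | push {0,1}
  [4] u=0 | in [0,5] | out [0,5] | prev [2,3] | push {2}
  [5] u=1 | in [0,5] | out [-1,4] | prev ⊥ | push {0}
  [6] u=2 | in [-1,5] | out [-3,5] | prev [0,5] | push {1}
  [7] u=0 | in [-3,5] | out [-3,5] | prev [0,5] | push {2}
  [8] u=1 | in [-3,5] | out [-4,4] | prev [-1,4] | push {0}
  [9] u=2 | in [-4,5] | out [-5,5] | prev [-3,5] | push {1}
  [10] u=0 | in [-5,5] | out [-5,5] | prev [-3,5] | push {2}
  [11] u=1 | in [-5,5] | out [-5,4] | prev [-4,4] | push {0}
  [12] u=2 | in [-5,5] | out [-5,5] | ==
  [13] u=0 | in [-5,5] | out [-5,5] | ==

Converged values:
  [0] [-5,5]
  [1] [-5,4]
  [2] [-5,5]

13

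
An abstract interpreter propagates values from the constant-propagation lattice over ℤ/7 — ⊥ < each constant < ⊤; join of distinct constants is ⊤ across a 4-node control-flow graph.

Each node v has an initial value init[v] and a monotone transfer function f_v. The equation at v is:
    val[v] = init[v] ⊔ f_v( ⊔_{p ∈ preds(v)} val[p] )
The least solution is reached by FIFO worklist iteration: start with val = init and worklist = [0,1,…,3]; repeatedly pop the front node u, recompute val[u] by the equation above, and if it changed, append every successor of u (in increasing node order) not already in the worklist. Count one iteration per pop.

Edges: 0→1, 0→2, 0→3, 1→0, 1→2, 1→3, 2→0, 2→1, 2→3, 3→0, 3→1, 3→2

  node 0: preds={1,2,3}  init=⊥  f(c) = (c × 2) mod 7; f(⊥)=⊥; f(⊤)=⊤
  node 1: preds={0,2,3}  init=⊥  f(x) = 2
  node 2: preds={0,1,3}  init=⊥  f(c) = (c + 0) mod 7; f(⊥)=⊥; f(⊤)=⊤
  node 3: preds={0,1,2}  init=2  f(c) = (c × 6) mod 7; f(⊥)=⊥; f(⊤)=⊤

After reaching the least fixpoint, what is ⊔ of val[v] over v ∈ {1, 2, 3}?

Worklist (8 pops):
  #1 pop 0: in=2 → 4 (was ⊥); enqueue []
  #2 pop 1: in=⊤ → 2 (was ⊥); enqueue [0]
  #3 pop 2: in=⊤ → ⊤ (was ⊥); enqueue [1]
  #4 pop 3: in=⊤ → ⊤ (was 2); enqueue [2]
  #5 pop 0: in=⊤ → ⊤ (was 4); enqueue [3]
  #6 pop 1: in=⊤ → 2 (no change)
  #7 pop 2: in=⊤ → ⊤ (no change)
  #8 pop 3: in=⊤ → ⊤ (no change)

Fixpoint:
  val[0] = ⊤
  val[1] = 2
  val[2] = ⊤
  val[3] = ⊤

⊤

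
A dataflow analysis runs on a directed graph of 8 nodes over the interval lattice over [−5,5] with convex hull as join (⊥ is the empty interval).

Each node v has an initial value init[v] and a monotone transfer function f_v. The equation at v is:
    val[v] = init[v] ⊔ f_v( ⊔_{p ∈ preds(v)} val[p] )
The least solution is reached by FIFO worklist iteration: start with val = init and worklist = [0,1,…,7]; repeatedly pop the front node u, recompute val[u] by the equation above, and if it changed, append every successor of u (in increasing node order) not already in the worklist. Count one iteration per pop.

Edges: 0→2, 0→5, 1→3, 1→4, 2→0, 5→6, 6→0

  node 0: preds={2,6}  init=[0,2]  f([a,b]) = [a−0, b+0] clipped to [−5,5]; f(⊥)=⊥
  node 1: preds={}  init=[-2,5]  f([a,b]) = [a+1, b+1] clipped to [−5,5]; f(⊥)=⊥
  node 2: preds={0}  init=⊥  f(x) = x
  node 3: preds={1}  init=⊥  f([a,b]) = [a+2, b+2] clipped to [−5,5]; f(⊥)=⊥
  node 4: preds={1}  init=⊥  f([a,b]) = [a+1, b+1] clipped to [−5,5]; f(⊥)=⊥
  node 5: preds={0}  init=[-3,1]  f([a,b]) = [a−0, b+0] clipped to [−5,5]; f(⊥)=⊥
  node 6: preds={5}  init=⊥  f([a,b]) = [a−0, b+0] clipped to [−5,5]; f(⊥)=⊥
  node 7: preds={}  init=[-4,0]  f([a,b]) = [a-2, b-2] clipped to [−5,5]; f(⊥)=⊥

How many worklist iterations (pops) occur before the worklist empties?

12

Iteration log — 12 steps:
  step 1. node 0  ⊔preds=⊥  new=[0,2]  stable
  step 2. node 1  ⊔preds=⊥  new=[-2,5]  stable
  step 3. node 2  ⊔preds=[0,2]  new=[0,2]  old=⊥  +wl: 0
  step 4. node 3  ⊔preds=[-2,5]  new=[0,5]  old=⊥  +wl: 
  step 5. node 4  ⊔preds=[-2,5]  new=[-1,5]  old=⊥  +wl: 
  step 6. node 5  ⊔preds=[0,2]  new=[-3,2]  old=[-3,1]  +wl: 
  step 7. node 6  ⊔preds=[-3,2]  new=[-3,2]  old=⊥  +wl: 
  step 8. node 7  ⊔preds=⊥  new=[-4,0]  stable
  step 9. node 0  ⊔preds=[-3,2]  new=[-3,2]  old=[0,2]  +wl: 2,5
  step 10. node 2  ⊔preds=[-3,2]  new=[-3,2]  old=[0,2]  +wl: 0
  step 11. node 5  ⊔preds=[-3,2]  new=[-3,2]  stable
  step 12. node 0  ⊔preds=[-3,2]  new=[-3,2]  stable

Least fixpoint reached:
  node 0: [-3,2]
  node 1: [-2,5]
  node 2: [-3,2]
  node 3: [0,5]
  node 4: [-1,5]
  node 5: [-3,2]
  node 6: [-3,2]
  node 7: [-4,0]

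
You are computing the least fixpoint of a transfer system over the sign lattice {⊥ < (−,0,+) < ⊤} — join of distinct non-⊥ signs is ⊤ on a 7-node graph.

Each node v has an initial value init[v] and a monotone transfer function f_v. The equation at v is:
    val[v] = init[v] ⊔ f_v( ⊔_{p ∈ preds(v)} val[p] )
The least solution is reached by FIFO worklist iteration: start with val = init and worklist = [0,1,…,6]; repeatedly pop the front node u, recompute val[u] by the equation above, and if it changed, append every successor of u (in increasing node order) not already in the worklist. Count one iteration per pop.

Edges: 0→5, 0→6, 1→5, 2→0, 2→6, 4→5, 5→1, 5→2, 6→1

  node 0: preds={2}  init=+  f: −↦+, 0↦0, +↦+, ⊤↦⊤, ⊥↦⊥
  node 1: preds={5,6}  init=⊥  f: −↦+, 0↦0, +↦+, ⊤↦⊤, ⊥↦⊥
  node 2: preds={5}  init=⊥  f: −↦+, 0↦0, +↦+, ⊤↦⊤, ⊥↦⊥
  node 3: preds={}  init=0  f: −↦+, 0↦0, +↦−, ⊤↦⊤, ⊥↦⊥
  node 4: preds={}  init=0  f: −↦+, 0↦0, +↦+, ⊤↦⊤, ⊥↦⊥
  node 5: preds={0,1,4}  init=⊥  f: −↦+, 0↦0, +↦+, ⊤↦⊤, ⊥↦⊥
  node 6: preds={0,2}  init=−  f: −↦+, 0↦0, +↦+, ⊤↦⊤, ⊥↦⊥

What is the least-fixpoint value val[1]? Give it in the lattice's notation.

Iteration log — 13 steps:
  step 1. node 0  ⊔preds=⊥  new=+  stable
  step 2. node 1  ⊔preds=−  new=+  old=⊥  +wl: 
  step 3. node 2  ⊔preds=⊥  new=⊥  stable
  step 4. node 3  ⊔preds=⊥  new=0  stable
  step 5. node 4  ⊔preds=⊥  new=0  stable
  step 6. node 5  ⊔preds=⊤  new=⊤  old=⊥  +wl: 1,2
  step 7. node 6  ⊔preds=+  new=⊤  old=−  +wl: 
  step 8. node 1  ⊔preds=⊤  new=⊤  old=+  +wl: 5
  step 9. node 2  ⊔preds=⊤  new=⊤  old=⊥  +wl: 0,6
  step 10. node 5  ⊔preds=⊤  new=⊤  stable
  step 11. node 0  ⊔preds=⊤  new=⊤  old=+  +wl: 5
  step 12. node 6  ⊔preds=⊤  new=⊤  stable
  step 13. node 5  ⊔preds=⊤  new=⊤  stable

Least fixpoint reached:
  node 0: ⊤
  node 1: ⊤
  node 2: ⊤
  node 3: 0
  node 4: 0
  node 5: ⊤
  node 6: ⊤

⊤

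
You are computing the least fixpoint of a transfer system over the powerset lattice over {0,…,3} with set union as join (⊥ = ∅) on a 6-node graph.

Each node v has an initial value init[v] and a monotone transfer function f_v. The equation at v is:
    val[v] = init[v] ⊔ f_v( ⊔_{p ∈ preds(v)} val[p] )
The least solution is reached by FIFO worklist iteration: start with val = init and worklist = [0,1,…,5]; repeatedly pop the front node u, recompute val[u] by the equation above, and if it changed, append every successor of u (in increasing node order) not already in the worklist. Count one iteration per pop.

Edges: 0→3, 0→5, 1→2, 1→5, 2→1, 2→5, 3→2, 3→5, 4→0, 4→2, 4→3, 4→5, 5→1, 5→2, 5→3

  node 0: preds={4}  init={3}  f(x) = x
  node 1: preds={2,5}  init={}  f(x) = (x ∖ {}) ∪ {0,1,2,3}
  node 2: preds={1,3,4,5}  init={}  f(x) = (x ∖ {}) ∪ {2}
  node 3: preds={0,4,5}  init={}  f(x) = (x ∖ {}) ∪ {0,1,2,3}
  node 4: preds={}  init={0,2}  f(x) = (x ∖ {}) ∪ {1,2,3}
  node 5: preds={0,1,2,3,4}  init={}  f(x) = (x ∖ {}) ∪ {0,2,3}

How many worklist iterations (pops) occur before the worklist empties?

Iteration log — 11 steps:
  step 1. node 0  ⊔preds={0,2}  new={0,2,3}  old={3}  +wl: 
  step 2. node 1  ⊔preds={}  new={0,1,2,3}  old={}  +wl: 
  step 3. node 2  ⊔preds={0,1,2,3}  new={0,1,2,3}  old={}  +wl: 1
  step 4. node 3  ⊔preds={0,2,3}  new={0,1,2,3}  old={}  +wl: 2
  step 5. node 4  ⊔preds={}  new={0,1,2,3}  old={0,2}  +wl: 0,3
  step 6. node 5  ⊔preds={0,1,2,3}  new={0,1,2,3}  old={}  +wl: 
  step 7. node 1  ⊔preds={0,1,2,3}  new={0,1,2,3}  stable
  step 8. node 2  ⊔preds={0,1,2,3}  new={0,1,2,3}  stable
  step 9. node 0  ⊔preds={0,1,2,3}  new={0,1,2,3}  old={0,2,3}  +wl: 5
  step 10. node 3  ⊔preds={0,1,2,3}  new={0,1,2,3}  stable
  step 11. node 5  ⊔preds={0,1,2,3}  new={0,1,2,3}  stable

Least fixpoint reached:
  node 0: {0,1,2,3}
  node 1: {0,1,2,3}
  node 2: {0,1,2,3}
  node 3: {0,1,2,3}
  node 4: {0,1,2,3}
  node 5: {0,1,2,3}

11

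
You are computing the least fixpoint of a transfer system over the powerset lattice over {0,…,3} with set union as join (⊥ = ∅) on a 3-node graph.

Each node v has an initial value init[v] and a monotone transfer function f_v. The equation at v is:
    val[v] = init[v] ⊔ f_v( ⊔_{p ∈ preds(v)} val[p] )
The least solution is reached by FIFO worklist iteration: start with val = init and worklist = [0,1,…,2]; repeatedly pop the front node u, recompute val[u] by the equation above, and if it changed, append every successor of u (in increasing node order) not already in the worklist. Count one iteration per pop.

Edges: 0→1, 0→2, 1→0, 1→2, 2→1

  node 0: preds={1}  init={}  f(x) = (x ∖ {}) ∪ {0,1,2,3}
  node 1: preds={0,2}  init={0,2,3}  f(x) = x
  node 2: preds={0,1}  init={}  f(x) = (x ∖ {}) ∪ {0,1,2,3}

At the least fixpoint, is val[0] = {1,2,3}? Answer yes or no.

Iteration log — 5 steps:
  step 1. node 0  ⊔preds={0,2,3}  new={0,1,2,3}  old={}  +wl: 
  step 2. node 1  ⊔preds={0,1,2,3}  new={0,1,2,3}  old={0,2,3}  +wl: 0
  step 3. node 2  ⊔preds={0,1,2,3}  new={0,1,2,3}  old={}  +wl: 1
  step 4. node 0  ⊔preds={0,1,2,3}  new={0,1,2,3}  stable
  step 5. node 1  ⊔preds={0,1,2,3}  new={0,1,2,3}  stable

Least fixpoint reached:
  node 0: {0,1,2,3}
  node 1: {0,1,2,3}
  node 2: {0,1,2,3}

no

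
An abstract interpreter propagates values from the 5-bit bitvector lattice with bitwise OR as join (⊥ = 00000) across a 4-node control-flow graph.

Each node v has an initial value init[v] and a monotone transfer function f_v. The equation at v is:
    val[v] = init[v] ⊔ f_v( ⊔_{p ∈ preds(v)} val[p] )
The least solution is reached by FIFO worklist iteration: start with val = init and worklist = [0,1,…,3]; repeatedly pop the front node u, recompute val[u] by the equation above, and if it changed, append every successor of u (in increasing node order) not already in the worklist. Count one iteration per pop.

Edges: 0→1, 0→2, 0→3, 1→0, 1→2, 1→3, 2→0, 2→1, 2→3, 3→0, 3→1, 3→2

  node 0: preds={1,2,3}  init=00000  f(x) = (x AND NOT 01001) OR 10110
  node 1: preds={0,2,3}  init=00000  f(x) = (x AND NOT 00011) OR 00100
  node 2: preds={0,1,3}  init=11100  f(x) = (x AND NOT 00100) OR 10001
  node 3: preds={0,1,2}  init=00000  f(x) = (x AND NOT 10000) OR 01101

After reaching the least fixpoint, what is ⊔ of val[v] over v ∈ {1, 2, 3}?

Worklist (7 pops):
  #1 pop 0: in=11100 → 10110 (was 00000); enqueue []
  #2 pop 1: in=11110 → 11100 (was 00000); enqueue [0]
  #3 pop 2: in=11110 → 11111 (was 11100); enqueue [1]
  #4 pop 3: in=11111 → 01111 (was 00000); enqueue [2]
  #5 pop 0: in=11111 → 10110 (no change)
  #6 pop 1: in=11111 → 11100 (no change)
  #7 pop 2: in=11111 → 11111 (no change)

Fixpoint:
  val[0] = 10110
  val[1] = 11100
  val[2] = 11111
  val[3] = 01111

11111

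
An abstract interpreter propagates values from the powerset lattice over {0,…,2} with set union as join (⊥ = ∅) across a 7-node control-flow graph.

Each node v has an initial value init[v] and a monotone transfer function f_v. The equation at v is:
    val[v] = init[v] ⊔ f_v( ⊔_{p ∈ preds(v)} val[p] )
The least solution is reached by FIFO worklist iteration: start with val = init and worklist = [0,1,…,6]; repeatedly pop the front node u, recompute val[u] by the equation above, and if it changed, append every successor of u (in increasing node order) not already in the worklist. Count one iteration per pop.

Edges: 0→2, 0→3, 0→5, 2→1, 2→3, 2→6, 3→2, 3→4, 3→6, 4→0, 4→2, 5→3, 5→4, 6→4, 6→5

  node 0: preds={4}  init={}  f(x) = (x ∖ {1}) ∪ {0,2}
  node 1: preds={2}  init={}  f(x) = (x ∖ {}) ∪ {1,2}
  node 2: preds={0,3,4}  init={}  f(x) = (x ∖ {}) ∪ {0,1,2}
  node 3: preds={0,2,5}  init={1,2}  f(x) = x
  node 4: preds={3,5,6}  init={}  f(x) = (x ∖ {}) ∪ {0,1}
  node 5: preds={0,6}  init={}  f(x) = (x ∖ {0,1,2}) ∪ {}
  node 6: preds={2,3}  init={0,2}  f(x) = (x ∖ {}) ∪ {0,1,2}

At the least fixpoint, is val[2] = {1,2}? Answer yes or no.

Trace (12 dequeues):
  [1] u=0 | in {} | out {0,2} | prev {} | push {}
  [2] u=1 | in {} | out {1,2} | prev {} | push {}
  [3] u=2 | in {0,1,2} | out {0,1,2} | prev {} | push {1}
  [4] u=3 | in {0,1,2} | out {0,1,2} | prev {1,2} | push {2}
  [5] u=4 | in {0,1,2} | out {0,1,2} | prev {} | push {0}
  [6] u=5 | in {0,2} | out {} | ==
  [7] u=6 | in {0,1,2} | out {0,1,2} | prev {0,2} | push {4,5}
  [8] u=1 | in {0,1,2} | out {0,1,2} | prev {1,2} | push {}
  [9] u=2 | in {0,1,2} | out {0,1,2} | ==
  [10] u=0 | in {0,1,2} | out {0,2} | ==
  [11] u=4 | in {0,1,2} | out {0,1,2} | ==
  [12] u=5 | in {0,1,2} | out {} | ==

Converged values:
  [0] {0,2}
  [1] {0,1,2}
  [2] {0,1,2}
  [3] {0,1,2}
  [4] {0,1,2}
  [5] {}
  [6] {0,1,2}

no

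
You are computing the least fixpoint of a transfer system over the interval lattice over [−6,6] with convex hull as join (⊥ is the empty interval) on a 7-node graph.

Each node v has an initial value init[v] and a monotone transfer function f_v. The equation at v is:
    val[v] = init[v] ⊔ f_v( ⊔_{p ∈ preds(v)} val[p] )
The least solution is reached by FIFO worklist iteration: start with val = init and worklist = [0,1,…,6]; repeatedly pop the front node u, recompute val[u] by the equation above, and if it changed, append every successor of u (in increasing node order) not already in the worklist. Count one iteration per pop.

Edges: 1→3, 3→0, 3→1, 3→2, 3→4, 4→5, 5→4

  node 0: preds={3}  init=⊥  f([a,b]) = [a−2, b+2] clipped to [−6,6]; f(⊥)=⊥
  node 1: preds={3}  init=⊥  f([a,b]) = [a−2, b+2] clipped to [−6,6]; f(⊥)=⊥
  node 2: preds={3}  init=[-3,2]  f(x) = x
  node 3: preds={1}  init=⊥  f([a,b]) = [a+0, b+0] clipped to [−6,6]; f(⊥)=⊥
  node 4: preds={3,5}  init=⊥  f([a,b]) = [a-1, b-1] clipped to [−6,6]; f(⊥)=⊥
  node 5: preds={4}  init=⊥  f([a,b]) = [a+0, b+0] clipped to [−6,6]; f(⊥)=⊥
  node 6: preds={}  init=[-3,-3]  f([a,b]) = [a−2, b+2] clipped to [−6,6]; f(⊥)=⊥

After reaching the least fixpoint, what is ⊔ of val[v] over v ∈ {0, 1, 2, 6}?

[-3,2]

Trace (7 dequeues):
  [1] u=0 | in ⊥ | out ⊥ | ==
  [2] u=1 | in ⊥ | out ⊥ | ==
  [3] u=2 | in ⊥ | out [-3,2] | ==
  [4] u=3 | in ⊥ | out ⊥ | ==
  [5] u=4 | in ⊥ | out ⊥ | ==
  [6] u=5 | in ⊥ | out ⊥ | ==
  [7] u=6 | in ⊥ | out [-3,-3] | ==

Converged values:
  [0] ⊥
  [1] ⊥
  [2] [-3,2]
  [3] ⊥
  [4] ⊥
  [5] ⊥
  [6] [-3,-3]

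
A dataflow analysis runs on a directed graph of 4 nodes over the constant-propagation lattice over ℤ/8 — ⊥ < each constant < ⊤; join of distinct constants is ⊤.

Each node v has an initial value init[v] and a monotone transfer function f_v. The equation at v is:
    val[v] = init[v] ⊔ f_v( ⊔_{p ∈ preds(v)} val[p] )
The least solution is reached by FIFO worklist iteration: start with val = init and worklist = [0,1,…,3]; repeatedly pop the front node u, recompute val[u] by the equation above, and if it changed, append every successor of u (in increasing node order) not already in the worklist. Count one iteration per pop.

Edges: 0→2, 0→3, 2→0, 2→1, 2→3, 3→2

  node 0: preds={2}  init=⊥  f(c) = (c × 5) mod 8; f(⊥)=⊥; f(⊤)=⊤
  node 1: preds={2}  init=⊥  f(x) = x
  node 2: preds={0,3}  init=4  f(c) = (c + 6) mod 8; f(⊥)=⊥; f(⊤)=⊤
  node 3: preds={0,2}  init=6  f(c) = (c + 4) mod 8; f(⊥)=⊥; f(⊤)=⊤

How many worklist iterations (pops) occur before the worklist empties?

8

Worklist (8 pops):
  #1 pop 0: in=4 → 4 (was ⊥); enqueue []
  #2 pop 1: in=4 → 4 (was ⊥); enqueue []
  #3 pop 2: in=⊤ → ⊤ (was 4); enqueue [0,1]
  #4 pop 3: in=⊤ → ⊤ (was 6); enqueue [2]
  #5 pop 0: in=⊤ → ⊤ (was 4); enqueue [3]
  #6 pop 1: in=⊤ → ⊤ (was 4); enqueue []
  #7 pop 2: in=⊤ → ⊤ (no change)
  #8 pop 3: in=⊤ → ⊤ (no change)

Fixpoint:
  val[0] = ⊤
  val[1] = ⊤
  val[2] = ⊤
  val[3] = ⊤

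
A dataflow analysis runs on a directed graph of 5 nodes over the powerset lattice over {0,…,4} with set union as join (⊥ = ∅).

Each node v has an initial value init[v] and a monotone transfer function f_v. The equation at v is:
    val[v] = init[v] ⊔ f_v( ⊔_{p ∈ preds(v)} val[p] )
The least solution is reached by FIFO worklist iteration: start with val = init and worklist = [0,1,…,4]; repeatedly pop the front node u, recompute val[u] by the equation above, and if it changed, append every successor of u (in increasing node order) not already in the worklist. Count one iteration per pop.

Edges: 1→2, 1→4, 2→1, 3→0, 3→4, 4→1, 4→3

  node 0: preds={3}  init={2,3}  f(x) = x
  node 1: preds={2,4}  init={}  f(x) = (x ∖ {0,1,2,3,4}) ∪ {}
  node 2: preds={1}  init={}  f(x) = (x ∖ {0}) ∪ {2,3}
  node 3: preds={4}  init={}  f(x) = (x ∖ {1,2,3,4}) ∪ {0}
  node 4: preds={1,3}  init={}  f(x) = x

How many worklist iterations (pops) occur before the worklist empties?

8

Iteration log — 8 steps:
  step 1. node 0  ⊔preds={}  new={2,3}  stable
  step 2. node 1  ⊔preds={}  new={}  stable
  step 3. node 2  ⊔preds={}  new={2,3}  old={}  +wl: 1
  step 4. node 3  ⊔preds={}  new={0}  old={}  +wl: 0
  step 5. node 4  ⊔preds={0}  new={0}  old={}  +wl: 3
  step 6. node 1  ⊔preds={0,2,3}  new={}  stable
  step 7. node 0  ⊔preds={0}  new={0,2,3}  old={2,3}  +wl: 
  step 8. node 3  ⊔preds={0}  new={0}  stable

Least fixpoint reached:
  node 0: {0,2,3}
  node 1: {}
  node 2: {2,3}
  node 3: {0}
  node 4: {0}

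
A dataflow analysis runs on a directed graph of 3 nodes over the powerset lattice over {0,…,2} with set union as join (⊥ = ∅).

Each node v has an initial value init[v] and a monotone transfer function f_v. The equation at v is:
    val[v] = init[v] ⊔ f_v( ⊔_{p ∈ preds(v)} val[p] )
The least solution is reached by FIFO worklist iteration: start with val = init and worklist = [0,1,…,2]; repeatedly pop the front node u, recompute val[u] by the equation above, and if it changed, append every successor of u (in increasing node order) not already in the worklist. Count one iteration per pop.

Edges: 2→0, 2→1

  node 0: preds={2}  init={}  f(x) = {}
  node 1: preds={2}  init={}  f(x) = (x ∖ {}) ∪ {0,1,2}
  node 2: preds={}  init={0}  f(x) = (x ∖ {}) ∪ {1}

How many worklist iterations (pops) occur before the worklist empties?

Iteration log — 5 steps:
  step 1. node 0  ⊔preds={0}  new={}  stable
  step 2. node 1  ⊔preds={0}  new={0,1,2}  old={}  +wl: 
  step 3. node 2  ⊔preds={}  new={0,1}  old={0}  +wl: 0,1
  step 4. node 0  ⊔preds={0,1}  new={}  stable
  step 5. node 1  ⊔preds={0,1}  new={0,1,2}  stable

Least fixpoint reached:
  node 0: {}
  node 1: {0,1,2}
  node 2: {0,1}

5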